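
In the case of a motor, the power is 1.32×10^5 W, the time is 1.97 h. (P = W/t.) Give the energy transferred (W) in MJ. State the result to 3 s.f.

936 MJ

Solving P = W/t for W: W = P·t.
P = 1.32×10^5 W; t = 1.97 h = 7092 s.
W = 9.361×10^8 J  (the unit combination reduces to kg·m²/s² = J)
9.361×10^8 J × (1 MJ / 1.000×10^6 J) = 936.1 MJ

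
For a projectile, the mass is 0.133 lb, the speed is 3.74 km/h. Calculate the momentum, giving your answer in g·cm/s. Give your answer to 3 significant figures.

p is given directly by: p = mv.
m = 0.133 lb = 0.06033 kg; v = 3.74 km/h = 1.039 m/s.
p = 0.06267 kg·m/s
0.06267 kg·m/s × (1 g·cm/s / 1.000×10^-5 kg·m/s) = 6267 g·cm/s

6270 g·cm/s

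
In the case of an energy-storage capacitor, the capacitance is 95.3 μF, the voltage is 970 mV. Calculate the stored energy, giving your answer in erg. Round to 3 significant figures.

448 erg

Directly: E = ½CV².
C = 95.3 μF = 9.530×10^-5 F; V = 970 mV = 0.9700 V.
E = 4.483×10^-5 J
4.483×10^-5 J × (1 erg / 1.000×10^-7 J) = 448.3 erg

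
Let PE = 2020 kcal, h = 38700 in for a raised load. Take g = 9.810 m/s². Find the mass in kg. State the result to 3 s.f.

876 kg

Solving PE = m·g·h for m: m = PE/(g·h).
PE = 2020 kcal = 8.452×10^6 J; h = 38700 in = 983.0 m; g = 9.810 m/s².
m = 876.5 kg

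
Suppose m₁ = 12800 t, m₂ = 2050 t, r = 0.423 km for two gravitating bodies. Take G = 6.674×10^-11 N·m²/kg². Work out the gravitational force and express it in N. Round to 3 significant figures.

Directly: F = Gm₁m₂/r².
m₁ = 12800 t = 1.280×10^7 kg; m₂ = 2050 t = 2.050×10^6 kg; r = 0.423 km = 423.0 m; G = 6.674×10^-11 N·m²/kg².
F = 0.009787 N

0.00979 N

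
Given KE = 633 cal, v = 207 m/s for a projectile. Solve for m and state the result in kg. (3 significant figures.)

Rearranging: m = 2·KE/v².
KE = 633 cal = 2648 J; v = 207 m/s.
m = 0.1236 kg

0.124 kg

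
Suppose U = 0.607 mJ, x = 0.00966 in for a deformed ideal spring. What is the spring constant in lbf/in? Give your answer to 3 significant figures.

Rearranging: k = 2U/x².
U = 0.607 mJ = 6.070×10^-4 J; x = 0.00966 in = 2.454×10^-4 m.
k = 20165 N/m
20165 N/m × (1 lbf/in / 175.1 N/m) = 115.1 lbf/in

115 lbf/in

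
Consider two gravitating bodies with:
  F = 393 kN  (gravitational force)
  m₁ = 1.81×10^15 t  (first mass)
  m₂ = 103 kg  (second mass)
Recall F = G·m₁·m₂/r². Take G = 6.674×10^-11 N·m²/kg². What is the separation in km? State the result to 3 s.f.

0.178 km

Solving F = G·m₁·m₂/r² for r: r = √(G·m₁m₂/F).
F = 393 kN = 3.930×10^5 N; m₁ = 1.81×10^15 t = 1.810×10^18 kg; m₂ = 103 kg; G = 6.674×10^-11 N·m²/kg².
r = 177.9 m
177.9 m × (1 km / 1000 m) = 0.1779 km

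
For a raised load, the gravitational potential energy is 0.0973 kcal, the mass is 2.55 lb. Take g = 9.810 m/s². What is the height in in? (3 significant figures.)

1410 in

Rearranging: h = PE/(m·g).
PE = 0.0973 kcal = 407.1 J; m = 2.55 lb = 1.157 kg; g = 9.810 m/s².
h = 35.88 m
35.88 m × (1 in / 0.02540 m) = 1413 in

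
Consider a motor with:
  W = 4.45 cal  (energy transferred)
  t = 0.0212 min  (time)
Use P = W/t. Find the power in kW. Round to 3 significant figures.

P is given directly by: P = W/t.
W = 4.45 cal = 18.62 J; t = 0.0212 min = 1.272 s.
P = 14.64 W  (the unit combination reduces to kg·m²/s³ = W)
14.64 W × (1 kW / 1000 W) = 0.01464 kW

0.0146 kW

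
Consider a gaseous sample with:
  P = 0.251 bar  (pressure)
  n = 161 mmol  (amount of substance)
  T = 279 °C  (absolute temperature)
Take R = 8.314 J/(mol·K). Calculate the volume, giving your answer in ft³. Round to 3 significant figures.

Rearranging PV = nRT for V: V = nRT/P.
P = 0.251 bar = 25100 Pa; n = 161 mmol = 0.1610 mol; T = 279 °C = 552.1 K; R = 8.314 J/(mol·K).
V = 0.02945 m³
0.02945 m³ × (1 ft³ / 0.02832 m³) = 1.040 ft³

1.04 ft³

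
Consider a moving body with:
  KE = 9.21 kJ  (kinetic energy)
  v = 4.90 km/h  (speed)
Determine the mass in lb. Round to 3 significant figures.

Rearranging KE = ½mv² for m: m = 2·KE/v².
KE = 9.21 kJ = 9210 J; v = 4.90 km/h = 1.361 m/s.
m = 9943 kg
9943 kg × (1 lb / 0.4536 kg) = 21920 lb

21900 lb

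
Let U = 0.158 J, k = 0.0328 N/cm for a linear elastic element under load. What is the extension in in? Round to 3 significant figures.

Rearranging U = ½k·x² for x: x = √(2U/k).
U = 0.158 J; k = 0.0328 N/cm = 3.280 N/m.
x = 0.3104 m
0.3104 m × (1 in / 0.02540 m) = 12.22 in

12.2 in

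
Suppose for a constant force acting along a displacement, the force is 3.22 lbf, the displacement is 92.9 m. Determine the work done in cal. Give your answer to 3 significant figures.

318 cal

W is given directly by: W = F·d.
F = 3.22 lbf = 14.32 N; d = 92.9 m.
W = 1331 J
1331 J × (1 cal / 4.184 J) = 318.0 cal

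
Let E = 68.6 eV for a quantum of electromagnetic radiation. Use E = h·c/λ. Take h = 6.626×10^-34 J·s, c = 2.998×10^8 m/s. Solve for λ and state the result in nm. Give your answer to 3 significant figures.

18.1 nm

Solving E = h·c/λ for λ: λ = hc/E.
E = 68.6 eV = 1.099×10^-17 J; h = 6.626×10^-34 J·s; c = 2.998×10^8 m/s.
λ = 1.807×10^-8 m
1.807×10^-8 m × (1 nm / 1.000×10^-9 m) = 18.07 nm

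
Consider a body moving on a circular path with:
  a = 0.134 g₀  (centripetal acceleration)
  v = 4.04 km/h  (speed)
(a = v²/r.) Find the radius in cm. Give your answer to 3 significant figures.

95.8 cm

Rearranging: r = v²/a.
a = 0.134 g₀ = 1.314 m/s²; v = 4.04 km/h = 1.122 m/s.
r = 0.9584 m
0.9584 m × (1 cm / 0.01000 m) = 95.84 cm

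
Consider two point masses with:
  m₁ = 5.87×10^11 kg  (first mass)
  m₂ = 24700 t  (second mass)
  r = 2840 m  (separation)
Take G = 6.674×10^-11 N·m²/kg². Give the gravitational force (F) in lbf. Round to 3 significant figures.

From Newton's law of gravitation: F = Gm₁m₂/r².
m₁ = 5.87×10^11 kg; m₂ = 24700 t = 2.470×10^7 kg; r = 2840 m; G = 6.674×10^-11 N·m²/kg².
F = 120.0 N  (the unit combination reduces to kg·m/s² = N)
120.0 N × (1 lbf / 4.448 N) = 26.97 lbf

27.0 lbf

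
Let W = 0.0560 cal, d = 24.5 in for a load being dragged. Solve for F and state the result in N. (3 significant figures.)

0.377 N

Rearranging: F = W/d.
W = 0.0560 cal = 0.2343 J; d = 24.5 in = 0.6223 m.
F = 0.3765 N  (the unit combination reduces to kg·m/s² = N)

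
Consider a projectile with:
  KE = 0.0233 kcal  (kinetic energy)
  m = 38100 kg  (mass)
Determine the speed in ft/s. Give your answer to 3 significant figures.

Rearranging KE = ½mv² for v: v = √(2·KE/m).
KE = 0.0233 kcal = 97.49 J; m = 38100 kg.
v = 0.07154 m/s
0.07154 m/s × (1 ft/s / 0.3048 m/s) = 0.2347 ft/s

0.235 ft/s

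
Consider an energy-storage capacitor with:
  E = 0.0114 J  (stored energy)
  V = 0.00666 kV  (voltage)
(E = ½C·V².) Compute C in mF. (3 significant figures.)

Rearranging E = ½C·V² for C: C = 2E/V².
E = 0.0114 J; V = 0.00666 kV = 6.660 V.
C = 5.140×10^-4 F
5.140×10^-4 F × (1 mF / 0.001000 F) = 0.5140 mF

0.514 mF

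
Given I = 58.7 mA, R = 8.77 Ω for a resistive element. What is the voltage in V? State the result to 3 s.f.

0.515 V

V is given directly by: V = IR.
I = 58.7 mA = 0.05870 A; R = 8.77 Ω.
V = 0.5148 V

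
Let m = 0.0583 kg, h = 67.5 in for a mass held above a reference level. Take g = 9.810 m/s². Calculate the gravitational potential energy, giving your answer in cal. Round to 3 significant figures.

0.234 cal

PE is given directly by: PE = mgh.
m = 0.0583 kg; h = 67.5 in = 1.714 m; g = 9.810 m/s².
PE = 0.9806 J
0.9806 J × (1 cal / 4.184 J) = 0.2344 cal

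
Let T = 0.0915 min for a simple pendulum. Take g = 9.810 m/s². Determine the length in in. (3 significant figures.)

295 in

Rearranging T = 2π√(L/g) for L: L = g·(T/2π)².
T = 0.0915 min = 5.490 s; g = 9.810 m/s².
L = 7.490 m
7.490 m × (1 in / 0.02540 m) = 294.9 in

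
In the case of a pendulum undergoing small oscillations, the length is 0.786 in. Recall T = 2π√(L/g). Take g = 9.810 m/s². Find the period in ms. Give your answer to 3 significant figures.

283 ms

T is given directly by: T = 2π√(L/g).
L = 0.786 in = 0.01996 m; g = 9.810 m/s².
T = 0.2834 s
0.2834 s × (1 ms / 0.001000 s) = 283.4 ms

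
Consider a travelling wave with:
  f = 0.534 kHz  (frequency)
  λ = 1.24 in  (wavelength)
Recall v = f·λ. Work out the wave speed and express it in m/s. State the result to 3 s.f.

v is given directly by: v = fλ.
f = 0.534 kHz = 534.0 Hz; λ = 1.24 in = 0.03150 m.
v = 16.82 m/s

16.8 m/s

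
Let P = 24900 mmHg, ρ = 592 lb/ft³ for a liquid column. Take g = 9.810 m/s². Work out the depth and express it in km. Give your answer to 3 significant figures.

Rearranging P = ρ·g·h for h: h = P/(ρ·g).
P = 24900 mmHg = 3.320×10^6 Pa; ρ = 592 lb/ft³ = 9483 kg/m³; g = 9.810 m/s².
h = 35.69 m
35.69 m × (1 km / 1000 m) = 0.03569 km

0.0357 km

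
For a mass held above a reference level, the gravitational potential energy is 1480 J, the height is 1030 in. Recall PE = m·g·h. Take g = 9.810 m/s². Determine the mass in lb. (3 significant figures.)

12.7 lb

Solving PE = m·g·h for m: m = PE/(g·h).
PE = 1480 J; h = 1030 in = 26.16 m; g = 9.810 m/s².
m = 5.767 kg
5.767 kg × (1 lb / 0.4536 kg) = 12.71 lb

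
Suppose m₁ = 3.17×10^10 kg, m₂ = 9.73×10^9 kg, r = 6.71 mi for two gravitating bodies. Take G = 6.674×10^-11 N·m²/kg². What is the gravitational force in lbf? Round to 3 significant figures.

F is given directly by: F = Gm₁m₂/r².
m₁ = 3.17×10^10 kg; m₂ = 9.73×10^9 kg; r = 6.71 mi = 10799 m; G = 6.674×10^-11 N·m²/kg².
F = 176.5 N
176.5 N × (1 lbf / 4.448 N) = 39.69 lbf

39.7 lbf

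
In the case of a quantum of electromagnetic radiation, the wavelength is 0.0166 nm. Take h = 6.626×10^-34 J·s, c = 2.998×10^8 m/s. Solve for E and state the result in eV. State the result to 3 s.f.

74700 eV

Directly: E = hc/λ.
λ = 0.0166 nm = 1.660×10^-11 m; h = 6.626×10^-34 J·s; c = 2.998×10^8 m/s.
E = 1.197×10^-14 J  (the unit combination reduces to kg·m²/s² = J)
1.197×10^-14 J × (1 eV / 1.602×10^-19 J) = 74690 eV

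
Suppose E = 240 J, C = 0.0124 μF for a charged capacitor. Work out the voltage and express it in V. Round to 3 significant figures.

1.97×10^5 V

Rearranging E = ½C·V² for V: V = √(2E/C).
E = 240 J; C = 0.0124 μF = 1.240×10^-8 F.
V = 1.967×10^5 V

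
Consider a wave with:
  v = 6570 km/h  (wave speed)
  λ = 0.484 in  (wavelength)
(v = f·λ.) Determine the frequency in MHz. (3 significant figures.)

Rearranging v = f·λ for f: f = v/λ.
v = 6570 km/h = 1825 m/s; λ = 0.484 in = 0.01229 m.
f = 1.485×10^5 Hz
1.485×10^5 Hz × (1 MHz / 1.000×10^6 Hz) = 0.1485 MHz

0.148 MHz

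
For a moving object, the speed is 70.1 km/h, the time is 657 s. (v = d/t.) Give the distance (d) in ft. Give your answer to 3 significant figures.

42000 ft

Rearranging: d = v·t.
v = 70.1 km/h = 19.47 m/s; t = 657 s.
d = 12793 m
12793 m × (1 ft / 0.3048 m) = 41973 ft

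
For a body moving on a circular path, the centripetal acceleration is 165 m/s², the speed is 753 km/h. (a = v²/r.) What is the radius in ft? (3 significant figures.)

870 ft

Rearranging a = v²/r for r: r = v²/a.
a = 165 m/s²; v = 753 km/h = 209.2 m/s.
r = 265.2 m
265.2 m × (1 ft / 0.3048 m) = 869.9 ft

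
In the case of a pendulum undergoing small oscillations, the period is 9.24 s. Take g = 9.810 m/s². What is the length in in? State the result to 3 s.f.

835 in

Solving T = 2π√(L/g) for L: L = g·(T/2π)².
T = 9.24 s; g = 9.810 m/s².
L = 21.22 m
21.22 m × (1 in / 0.02540 m) = 835.3 in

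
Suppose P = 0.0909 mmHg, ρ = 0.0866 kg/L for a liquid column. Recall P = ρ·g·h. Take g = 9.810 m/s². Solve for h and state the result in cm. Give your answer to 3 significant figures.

Solving P = ρ·g·h for h: h = P/(ρ·g).
P = 0.0909 mmHg = 12.12 Pa; ρ = 0.0866 kg/L = 86.60 kg/m³; g = 9.810 m/s².
h = 0.01427 m
0.01427 m × (1 cm / 0.01000 m) = 1.427 cm

1.43 cm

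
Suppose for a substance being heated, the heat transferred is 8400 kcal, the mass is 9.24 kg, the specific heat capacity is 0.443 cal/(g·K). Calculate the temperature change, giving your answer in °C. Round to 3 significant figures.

Rearranging: ΔT = Q/(m·c).
Q = 8400 kcal = 3.515×10^7 J; m = 9.24 kg; c = 0.443 cal/(g·K) = 1854 J/(kg·K).
ΔT = 2052 K
Since 1 °C = 1 K, 2052 °C.

2050 °C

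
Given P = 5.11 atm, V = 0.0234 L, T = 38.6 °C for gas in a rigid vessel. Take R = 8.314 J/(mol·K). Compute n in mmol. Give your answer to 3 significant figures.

From the ideal-gas law: n = PV/(RT).
P = 5.11 atm = 5.178×10^5 Pa; V = 0.0234 L = 2.340×10^-5 m³; T = 38.6 °C = 311.8 K; R = 8.314 J/(mol·K).
n = 0.004675 mol
0.004675 mol × (1 mmol / 0.001000 mol) = 4.675 mmol

4.67 mmol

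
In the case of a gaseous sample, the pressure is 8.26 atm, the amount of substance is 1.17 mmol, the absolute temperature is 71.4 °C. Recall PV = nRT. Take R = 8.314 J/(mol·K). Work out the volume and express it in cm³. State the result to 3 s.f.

From the ideal-gas law: V = nRT/P.
P = 8.26 atm = 8.369×10^5 Pa; n = 1.17 mmol = 0.001170 mol; T = 71.4 °C = 344.5 K; R = 8.314 J/(mol·K).
V = 4.005×10^-6 m³
4.005×10^-6 m³ × (1 cm³ / 1.000×10^-6 m³) = 4.005 cm³

4.00 cm³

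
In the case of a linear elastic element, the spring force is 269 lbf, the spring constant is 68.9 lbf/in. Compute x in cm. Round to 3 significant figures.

Rearranging F = k·x for x: x = F/k.
F = 269 lbf = 1197 N; k = 68.9 lbf/in = 12066 N/m.
x = 0.09917 m
0.09917 m × (1 cm / 0.01000 m) = 9.917 cm

9.92 cm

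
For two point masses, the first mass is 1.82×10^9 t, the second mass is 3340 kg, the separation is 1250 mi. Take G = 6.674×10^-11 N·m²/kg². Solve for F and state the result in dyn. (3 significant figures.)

From Newton's law of gravitation: F = Gm₁m₂/r².
m₁ = 1.82×10^9 t = 1.820×10^12 kg; m₂ = 3340 kg; r = 1250 mi = 2.012×10^6 m; G = 6.674×10^-11 N·m²/kg².
F = 1.003×10^-7 N  (the unit combination reduces to kg·m/s² = N)
1.003×10^-7 N × (1 dyn / 1.000×10^-5 N) = 0.01003 dyn

0.0100 dyn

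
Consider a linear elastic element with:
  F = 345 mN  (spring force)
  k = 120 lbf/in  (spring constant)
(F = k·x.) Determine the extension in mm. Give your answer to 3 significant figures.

0.0164 mm

Solving F = k·x for x: x = F/k.
F = 345 mN = 0.3450 N; k = 120 lbf/in = 21015 N/m.
x = 1.642×10^-5 m
1.642×10^-5 m × (1 mm / 0.001000 m) = 0.01642 mm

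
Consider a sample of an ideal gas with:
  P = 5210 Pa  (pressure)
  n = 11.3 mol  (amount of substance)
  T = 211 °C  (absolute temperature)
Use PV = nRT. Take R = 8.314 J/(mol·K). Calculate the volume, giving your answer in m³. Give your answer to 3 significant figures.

8.73 m³

From the ideal-gas law: V = nRT/P.
P = 5210 Pa; n = 11.3 mol; T = 211 °C = 484.1 K; R = 8.314 J/(mol·K).
V = 8.730 m³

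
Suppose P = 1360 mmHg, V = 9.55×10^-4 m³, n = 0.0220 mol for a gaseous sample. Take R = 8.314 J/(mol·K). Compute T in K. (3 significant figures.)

947 K

Rearranging PV = nRT for T: T = PV/(nR).
P = 1360 mmHg = 1.813×10^5 Pa; V = 9.55×10^-4 m³; n = 0.0220 mol; R = 8.314 J/(mol·K).
T = 946.7 K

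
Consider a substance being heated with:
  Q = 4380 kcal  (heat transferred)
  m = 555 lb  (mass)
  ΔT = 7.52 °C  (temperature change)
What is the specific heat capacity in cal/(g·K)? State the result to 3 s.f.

2.31 cal/(g·K)

Rearranging Q = m·c·ΔT for c: c = Q/(m·ΔT).
Q = 4380 kcal = 1.833×10^7 J; m = 555 lb = 251.7 kg; ΔT = 7.52 °C = 7.520 K.
c = 9680 J/(kg·K)
9680 J/(kg·K) × (1 cal/(g·K) / 4184 J/(kg·K)) = 2.314 cal/(g·K)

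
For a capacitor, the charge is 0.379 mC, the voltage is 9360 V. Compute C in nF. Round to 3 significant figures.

C is given directly by: C = Q/V.
Q = 0.379 mC = 3.790×10^-4 C; V = 9360 V.
C = 4.049×10^-8 F
4.049×10^-8 F × (1 nF / 1.000×10^-9 F) = 40.49 nF

40.5 nF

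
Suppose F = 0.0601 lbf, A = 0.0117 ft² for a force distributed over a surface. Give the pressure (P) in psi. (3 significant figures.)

P is given directly by: P = F/A.
F = 0.0601 lbf = 0.2673 N; A = 0.0117 ft² = 0.001087 m².
P = 245.9 Pa
245.9 Pa × (1 psi / 6895 Pa) = 0.03567 psi

0.0357 psi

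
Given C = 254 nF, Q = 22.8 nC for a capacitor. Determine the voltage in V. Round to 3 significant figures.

0.0898 V

Solving C = Q/V for V: V = Q/C.
C = 254 nF = 2.540×10^-7 F; Q = 22.8 nC = 2.280×10^-8 C.
V = 0.08976 V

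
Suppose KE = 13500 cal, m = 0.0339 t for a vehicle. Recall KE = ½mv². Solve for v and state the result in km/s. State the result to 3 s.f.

0.0577 km/s

Solving KE = ½mv² for v: v = √(2·KE/m).
KE = 13500 cal = 56484 J; m = 0.0339 t = 33.90 kg.
v = 57.73 m/s
57.73 m/s × (1 km/s / 1000 m/s) = 0.05773 km/s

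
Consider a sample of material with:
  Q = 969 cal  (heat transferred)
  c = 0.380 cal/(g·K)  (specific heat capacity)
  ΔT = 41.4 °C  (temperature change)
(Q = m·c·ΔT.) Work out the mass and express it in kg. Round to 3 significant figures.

0.0616 kg

Rearranging Q = m·c·ΔT for m: m = Q/(c·ΔT).
Q = 969 cal = 4054 J; c = 0.380 cal/(g·K) = 1590 J/(kg·K); ΔT = 41.4 °C = 41.40 K.
m = 0.06159 kg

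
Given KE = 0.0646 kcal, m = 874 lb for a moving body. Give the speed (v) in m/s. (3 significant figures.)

1.17 m/s

Rearranging KE = ½mv² for v: v = √(2·KE/m).
KE = 0.0646 kcal = 270.3 J; m = 874 lb = 396.4 kg.
v = 1.168 m/s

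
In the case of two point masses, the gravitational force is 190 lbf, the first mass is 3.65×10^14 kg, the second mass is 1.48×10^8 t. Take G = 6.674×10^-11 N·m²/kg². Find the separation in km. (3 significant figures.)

2070 km

From Newton's law of gravitation: r = √(G·m₁m₂/F).
F = 190 lbf = 845.2 N; m₁ = 3.65×10^14 kg; m₂ = 1.48×10^8 t = 1.480×10^11 kg; G = 6.674×10^-11 N·m²/kg².
r = 2.065×10^6 m
2.065×10^6 m × (1 km / 1000 m) = 2065 km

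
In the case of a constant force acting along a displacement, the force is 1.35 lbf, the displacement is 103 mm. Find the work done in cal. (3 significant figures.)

Directly: W = F·d.
F = 1.35 lbf = 6.005 N; d = 103 mm = 0.1030 m.
W = 0.6185 J
0.6185 J × (1 cal / 4.184 J) = 0.1478 cal

0.148 cal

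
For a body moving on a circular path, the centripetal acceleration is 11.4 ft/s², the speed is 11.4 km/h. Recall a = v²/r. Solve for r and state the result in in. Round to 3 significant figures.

114 in

Solving a = v²/r for r: r = v²/a.
a = 11.4 ft/s² = 3.475 m/s²; v = 11.4 km/h = 3.167 m/s.
r = 2.886 m
2.886 m × (1 in / 0.02540 m) = 113.6 in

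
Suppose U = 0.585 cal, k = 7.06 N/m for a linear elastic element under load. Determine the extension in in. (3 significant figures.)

32.8 in

Rearranging: x = √(2U/k).
U = 0.585 cal = 2.448 J; k = 7.06 N/m.
x = 0.8327 m
0.8327 m × (1 in / 0.02540 m) = 32.78 in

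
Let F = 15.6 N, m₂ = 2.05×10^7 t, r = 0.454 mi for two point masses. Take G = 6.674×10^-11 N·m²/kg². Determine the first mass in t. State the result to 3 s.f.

From Newton's law of gravitation: m₁ = F·r²/(G·m₂).
F = 15.6 N; m₂ = 2.05×10^7 t = 2.050×10^10 kg; r = 0.454 mi = 730.6 m; G = 6.674×10^-11 N·m²/kg².
m₁ = 6.087×10^6 kg
6.087×10^6 kg × (1 t / 1000 kg) = 6087 t

6090 t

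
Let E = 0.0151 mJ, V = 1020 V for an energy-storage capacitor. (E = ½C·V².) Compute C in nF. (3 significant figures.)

0.0290 nF

Rearranging: C = 2E/V².
E = 0.0151 mJ = 1.510×10^-5 J; V = 1020 V.
C = 2.903×10^-11 F
2.903×10^-11 F × (1 nF / 1.000×10^-9 F) = 0.02903 nF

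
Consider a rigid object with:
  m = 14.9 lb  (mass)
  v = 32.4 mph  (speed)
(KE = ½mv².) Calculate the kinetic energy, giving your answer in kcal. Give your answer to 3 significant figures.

0.169 kcal

KE is given directly by: KE = ½mv².
m = 14.9 lb = 6.759 kg; v = 32.4 mph = 14.48 m/s.
KE = 708.9 J
708.9 J × (1 kcal / 4184 J) = 0.1694 kcal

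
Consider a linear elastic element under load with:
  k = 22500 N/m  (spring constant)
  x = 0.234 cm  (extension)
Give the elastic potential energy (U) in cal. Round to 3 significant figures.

0.0147 cal

Directly: U = ½kx².
k = 22500 N/m; x = 0.234 cm = 0.002340 m.
U = 0.06160 J
0.06160 J × (1 cal / 4.184 J) = 0.01472 cal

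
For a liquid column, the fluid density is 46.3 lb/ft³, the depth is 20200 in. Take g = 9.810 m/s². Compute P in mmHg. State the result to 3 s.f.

28000 mmHg

P is given directly by: P = ρgh.
ρ = 46.3 lb/ft³ = 741.7 kg/m³; h = 20200 in = 513.1 m; g = 9.810 m/s².
P = 3.733×10^6 Pa  (the unit combination reduces to kg/(m·s²) = Pa)
3.733×10^6 Pa × (1 mmHg / 133.3 Pa) = 28000 mmHg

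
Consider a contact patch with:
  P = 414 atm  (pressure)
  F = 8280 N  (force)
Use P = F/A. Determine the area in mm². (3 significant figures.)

Rearranging: A = F/P.
P = 414 atm = 4.195×10^7 Pa; F = 8280 N.
A = 1.974×10^-4 m²
1.974×10^-4 m² × (1 mm² / 1.000×10^-6 m²) = 197.4 mm²

197 mm²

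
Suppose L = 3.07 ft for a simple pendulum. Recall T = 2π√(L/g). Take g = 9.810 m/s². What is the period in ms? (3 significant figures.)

T is given directly by: T = 2π√(L/g).
L = 3.07 ft = 0.9357 m; g = 9.810 m/s².
T = 1.941 s
1.941 s × (1 ms / 0.001000 s) = 1941 ms

1940 ms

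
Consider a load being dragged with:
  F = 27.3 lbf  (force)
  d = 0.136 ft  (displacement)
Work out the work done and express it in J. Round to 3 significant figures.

5.03 J

W is given directly by: W = F·d.
F = 27.3 lbf = 121.4 N; d = 0.136 ft = 0.04145 m.
W = 5.034 J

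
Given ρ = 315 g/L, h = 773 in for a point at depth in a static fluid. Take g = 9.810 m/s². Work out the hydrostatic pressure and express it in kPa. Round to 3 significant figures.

Directly: P = ρgh.
ρ = 315 g/L = 315.0 kg/m³; h = 773 in = 19.63 m; g = 9.810 m/s².
P = 60673 Pa
60673 Pa × (1 kPa / 1000 Pa) = 60.67 kPa

60.7 kPa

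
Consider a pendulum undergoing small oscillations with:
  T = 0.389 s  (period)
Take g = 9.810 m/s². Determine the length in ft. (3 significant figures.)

Solving T = 2π√(L/g) for L: L = g·(T/2π)².
T = 0.389 s; g = 9.810 m/s².
L = 0.03760 m
0.03760 m × (1 ft / 0.3048 m) = 0.1234 ft

0.123 ft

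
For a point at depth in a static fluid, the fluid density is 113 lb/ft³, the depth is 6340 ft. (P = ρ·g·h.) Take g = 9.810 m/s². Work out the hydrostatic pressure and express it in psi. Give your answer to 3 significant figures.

Directly: P = ρgh.
ρ = 113 lb/ft³ = 1810 kg/m³; h = 6340 ft = 1932 m; g = 9.810 m/s².
P = 3.431×10^7 Pa
3.431×10^7 Pa × (1 psi / 6895 Pa) = 4977 psi

4980 psi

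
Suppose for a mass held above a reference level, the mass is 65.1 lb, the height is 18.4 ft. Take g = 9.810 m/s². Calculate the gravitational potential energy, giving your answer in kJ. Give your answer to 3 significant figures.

1.62 kJ

Directly: PE = mgh.
m = 65.1 lb = 29.53 kg; h = 18.4 ft = 5.608 m; g = 9.810 m/s².
PE = 1625 J  (the unit combination reduces to kg·m²/s² = J)
1625 J × (1 kJ / 1000 J) = 1.625 kJ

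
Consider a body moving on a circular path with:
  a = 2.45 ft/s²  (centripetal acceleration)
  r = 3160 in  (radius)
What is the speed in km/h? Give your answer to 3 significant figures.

Solving a = v²/r for v: v = √(a·r).
a = 2.45 ft/s² = 0.7468 m/s²; r = 3160 in = 80.26 m.
v = 7.742 m/s
7.742 m/s × (1 km/h / 0.2778 m/s) = 27.87 km/h

27.9 km/h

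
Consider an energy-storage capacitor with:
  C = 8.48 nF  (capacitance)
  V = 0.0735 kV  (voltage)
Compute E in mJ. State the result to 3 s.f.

E is given directly by: E = ½CV².
C = 8.48 nF = 8.480×10^-9 F; V = 0.0735 kV = 73.50 V.
E = 2.291×10^-5 J
2.291×10^-5 J × (1 mJ / 0.001000 J) = 0.02291 mJ

0.0229 mJ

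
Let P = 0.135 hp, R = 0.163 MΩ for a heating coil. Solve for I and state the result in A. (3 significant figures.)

Solving P = I²R for I: I = √(P/R).
P = 0.135 hp = 100.7 W; R = 0.163 MΩ = 1.630×10^5 Ω.
I = 0.02485 A

0.0249 A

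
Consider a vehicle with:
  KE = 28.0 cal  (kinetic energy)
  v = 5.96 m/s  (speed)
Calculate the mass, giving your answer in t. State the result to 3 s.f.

0.00660 t

Rearranging KE = ½mv² for m: m = 2·KE/v².
KE = 28.0 cal = 117.2 J; v = 5.96 m/s.
m = 6.596 kg
6.596 kg × (1 t / 1000 kg) = 0.006596 t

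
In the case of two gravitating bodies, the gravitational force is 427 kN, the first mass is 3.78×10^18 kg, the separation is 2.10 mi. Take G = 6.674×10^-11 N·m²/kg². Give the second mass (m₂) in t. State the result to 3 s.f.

19.3 t

Rearranging F = G·m₁·m₂/r² for m₂: m₂ = F·r²/(G·m₁).
F = 427 kN = 4.270×10^5 N; m₁ = 3.78×10^18 kg; r = 2.10 mi = 3380 m; G = 6.674×10^-11 N·m²/kg².
m₂ = 19332 kg
19332 kg × (1 t / 1000 kg) = 19.33 t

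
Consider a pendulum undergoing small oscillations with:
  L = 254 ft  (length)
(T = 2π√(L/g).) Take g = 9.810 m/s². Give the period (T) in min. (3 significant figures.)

Directly: T = 2π√(L/g).
L = 254 ft = 77.42 m; g = 9.810 m/s².
T = 17.65 s
17.65 s × (1 min / 60.00 s) = 0.2942 min

0.294 min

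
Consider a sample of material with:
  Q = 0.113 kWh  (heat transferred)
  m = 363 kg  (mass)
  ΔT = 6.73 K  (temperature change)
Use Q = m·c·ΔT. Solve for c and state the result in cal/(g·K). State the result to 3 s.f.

0.0398 cal/(g·K)

Rearranging Q = m·c·ΔT for c: c = Q/(m·ΔT).
Q = 0.113 kWh = 4.068×10^5 J; m = 363 kg; ΔT = 6.73 K.
c = 166.5 J/(kg·K)
166.5 J/(kg·K) × (1 cal/(g·K) / 4184 J/(kg·K)) = 0.03980 cal/(g·K)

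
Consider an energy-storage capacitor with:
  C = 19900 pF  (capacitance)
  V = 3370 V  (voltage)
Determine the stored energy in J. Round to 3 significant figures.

0.113 J

Directly: E = ½CV².
C = 19900 pF = 1.990×10^-8 F; V = 3370 V.
E = 0.1130 J  (the unit combination reduces to kg·m²/s² = J)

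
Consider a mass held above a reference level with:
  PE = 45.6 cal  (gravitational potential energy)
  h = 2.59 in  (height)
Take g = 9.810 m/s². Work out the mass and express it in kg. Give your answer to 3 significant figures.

296 kg

Rearranging PE = m·g·h for m: m = PE/(g·h).
PE = 45.6 cal = 190.8 J; h = 2.59 in = 0.06579 m; g = 9.810 m/s².
m = 295.6 kg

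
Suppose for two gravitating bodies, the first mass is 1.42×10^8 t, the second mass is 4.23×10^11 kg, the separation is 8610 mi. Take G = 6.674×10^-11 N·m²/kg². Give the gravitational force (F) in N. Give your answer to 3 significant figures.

0.0209 N

From Newton's law of gravitation: F = Gm₁m₂/r².
m₁ = 1.42×10^8 t = 1.420×10^11 kg; m₂ = 4.23×10^11 kg; r = 8610 mi = 1.386×10^7 m; G = 6.674×10^-11 N·m²/kg².
F = 0.02088 N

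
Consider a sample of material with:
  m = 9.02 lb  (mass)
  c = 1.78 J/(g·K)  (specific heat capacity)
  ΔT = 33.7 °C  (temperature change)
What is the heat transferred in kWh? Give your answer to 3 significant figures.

0.0682 kWh

Directly: Q = mcΔT.
m = 9.02 lb = 4.091 kg; c = 1.78 J/(g·K) = 1780 J/(kg·K); ΔT = 33.7 °C = 33.70 K.
Q = 2.454×10^5 J  (the unit combination reduces to kg·m²/s² = J)
2.454×10^5 J × (1 kWh / 3.600×10^6 J) = 0.06817 kWh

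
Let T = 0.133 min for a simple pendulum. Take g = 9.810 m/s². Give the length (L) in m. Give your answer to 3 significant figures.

Solving T = 2π√(L/g) for L: L = g·(T/2π)².
T = 0.133 min = 7.980 s; g = 9.810 m/s².
L = 15.82 m

15.8 m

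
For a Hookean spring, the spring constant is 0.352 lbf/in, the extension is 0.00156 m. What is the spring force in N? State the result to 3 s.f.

0.0962 N

From Hooke's law: F = kx.
k = 0.352 lbf/in = 61.64 N/m; x = 0.00156 m.
F = 0.09617 N  (the unit combination reduces to kg·m/s² = N)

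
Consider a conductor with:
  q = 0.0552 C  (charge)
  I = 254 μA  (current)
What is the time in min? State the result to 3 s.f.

Solving q = I·t for t: t = q/I.
q = 0.0552 C; I = 254 μA = 2.540×10^-4 A.
t = 217.3 s
217.3 s × (1 min / 60.00 s) = 3.622 min

3.62 min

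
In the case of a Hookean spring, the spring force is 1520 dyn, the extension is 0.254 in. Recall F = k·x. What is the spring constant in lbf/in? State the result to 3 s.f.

0.0135 lbf/in

From Hooke's law: k = F/x.
F = 1520 dyn = 0.01520 N; x = 0.254 in = 0.006452 m.
k = 2.356 N/m
2.356 N/m × (1 lbf/in / 175.1 N/m) = 0.01345 lbf/in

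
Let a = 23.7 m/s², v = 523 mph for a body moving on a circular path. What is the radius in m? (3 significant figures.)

Rearranging: r = v²/a.
a = 23.7 m/s²; v = 523 mph = 233.8 m/s.
r = 2306 m

2310 m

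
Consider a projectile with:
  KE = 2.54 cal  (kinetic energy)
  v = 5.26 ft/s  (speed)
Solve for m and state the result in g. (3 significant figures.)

Solving KE = ½mv² for m: m = 2·KE/v².
KE = 2.54 cal = 10.63 J; v = 5.26 ft/s = 1.603 m/s.
m = 8.269 kg
8.269 kg × (1 g / 0.001000 kg) = 8269 g

8270 g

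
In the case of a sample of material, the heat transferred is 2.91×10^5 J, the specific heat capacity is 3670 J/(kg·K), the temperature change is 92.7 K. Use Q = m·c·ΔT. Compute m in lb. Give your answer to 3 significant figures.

Solving Q = m·c·ΔT for m: m = Q/(c·ΔT).
Q = 2.91×10^5 J; c = 3670 J/(kg·K); ΔT = 92.7 K.
m = 0.8554 kg
0.8554 kg × (1 lb / 0.4536 kg) = 1.886 lb

1.89 lb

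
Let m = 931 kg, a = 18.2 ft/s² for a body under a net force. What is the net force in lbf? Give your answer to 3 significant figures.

F is given directly by: F = m·a.
m = 931 kg; a = 18.2 ft/s² = 5.547 m/s².
F = 5165 N  (the unit combination reduces to kg·m/s² = N)
5165 N × (1 lbf / 4.448 N) = 1161 lbf

1160 lbf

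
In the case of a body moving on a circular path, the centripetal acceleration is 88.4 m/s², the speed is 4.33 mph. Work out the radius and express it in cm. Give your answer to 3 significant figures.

Rearranging: r = v²/a.
a = 88.4 m/s²; v = 4.33 mph = 1.936 m/s.
r = 0.04239 m
0.04239 m × (1 cm / 0.01000 m) = 4.239 cm

4.24 cm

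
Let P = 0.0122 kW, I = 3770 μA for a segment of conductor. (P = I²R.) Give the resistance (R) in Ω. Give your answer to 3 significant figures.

8.58×10^5 Ω

Rearranging: R = P/I².
P = 0.0122 kW = 12.20 W; I = 3770 μA = 0.003770 A.
R = 8.584×10^5 Ω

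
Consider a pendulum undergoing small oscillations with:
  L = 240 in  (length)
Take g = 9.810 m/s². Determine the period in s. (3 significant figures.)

4.95 s

T is given directly by: T = 2π√(L/g).
L = 240 in = 6.096 m; g = 9.810 m/s².
T = 4.953 s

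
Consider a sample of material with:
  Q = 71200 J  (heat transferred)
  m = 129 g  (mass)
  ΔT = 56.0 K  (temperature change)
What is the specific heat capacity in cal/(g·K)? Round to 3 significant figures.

Solving Q = m·c·ΔT for c: c = Q/(m·ΔT).
Q = 71200 J; m = 129 g = 0.1290 kg; ΔT = 56.0 K.
c = 9856 J/(kg·K)
9856 J/(kg·K) × (1 cal/(g·K) / 4184 J/(kg·K)) = 2.356 cal/(g·K)

2.36 cal/(g·K)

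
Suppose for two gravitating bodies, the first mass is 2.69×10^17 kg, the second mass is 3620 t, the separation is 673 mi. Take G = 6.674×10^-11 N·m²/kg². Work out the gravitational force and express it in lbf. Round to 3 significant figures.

F is given directly by: F = Gm₁m₂/r².
m₁ = 2.69×10^17 kg; m₂ = 3620 t = 3.620×10^6 kg; r = 673 mi = 1.083×10^6 m; G = 6.674×10^-11 N·m²/kg².
F = 55.40 N
55.40 N × (1 lbf / 4.448 N) = 12.45 lbf

12.5 lbf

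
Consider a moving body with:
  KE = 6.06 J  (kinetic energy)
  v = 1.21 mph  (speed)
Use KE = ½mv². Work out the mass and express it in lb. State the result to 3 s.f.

91.3 lb

Rearranging KE = ½mv² for m: m = 2·KE/v².
KE = 6.06 J; v = 1.21 mph = 0.5409 m/s.
m = 41.42 kg
41.42 kg × (1 lb / 0.4536 kg) = 91.32 lb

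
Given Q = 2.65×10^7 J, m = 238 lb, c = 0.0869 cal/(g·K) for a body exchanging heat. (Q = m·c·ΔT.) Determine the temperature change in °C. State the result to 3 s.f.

Solving Q = m·c·ΔT for ΔT: ΔT = Q/(m·c).
Q = 2.65×10^7 J; m = 238 lb = 108.0 kg; c = 0.0869 cal/(g·K) = 363.6 J/(kg·K).
ΔT = 675.1 K
Since 1 °C = 1 K, 675.1 °C.

675 °C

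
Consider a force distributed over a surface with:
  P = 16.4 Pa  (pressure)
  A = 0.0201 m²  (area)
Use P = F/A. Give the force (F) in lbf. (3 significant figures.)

0.0741 lbf

Rearranging: F = P·A.
P = 16.4 Pa; A = 0.0201 m².
F = 0.3296 N
0.3296 N × (1 lbf / 4.448 N) = 0.07411 lbf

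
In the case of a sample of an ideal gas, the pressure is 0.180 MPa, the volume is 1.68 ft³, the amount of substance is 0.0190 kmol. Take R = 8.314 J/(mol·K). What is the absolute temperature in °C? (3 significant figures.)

From the ideal-gas law: T = PV/(nR).
P = 0.180 MPa = 1.800×10^5 Pa; V = 1.68 ft³ = 0.04757 m³; n = 0.0190 kmol = 19.00 mol; R = 8.314 J/(mol·K).
T = 54.21 K
54.21 K − 273.15 = -218.9 °C

-219 °C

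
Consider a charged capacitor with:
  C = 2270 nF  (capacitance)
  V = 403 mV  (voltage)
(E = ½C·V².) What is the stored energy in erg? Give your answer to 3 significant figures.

E is given directly by: E = ½CV².
C = 2270 nF = 2.270×10^-6 F; V = 403 mV = 0.4030 V.
E = 1.843×10^-7 J
1.843×10^-7 J × (1 erg / 1.000×10^-7 J) = 1.843 erg

1.84 erg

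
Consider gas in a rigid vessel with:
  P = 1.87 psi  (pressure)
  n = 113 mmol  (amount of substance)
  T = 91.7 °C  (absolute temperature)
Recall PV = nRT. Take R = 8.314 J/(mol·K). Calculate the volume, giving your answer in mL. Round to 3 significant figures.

Rearranging PV = nRT for V: V = nRT/P.
P = 1.87 psi = 12893 Pa; n = 113 mmol = 0.1130 mol; T = 91.7 °C = 364.8 K; R = 8.314 J/(mol·K).
V = 0.02659 m³
0.02659 m³ × (1 mL / 1.000×10^-6 m³) = 26585 mL

26600 mL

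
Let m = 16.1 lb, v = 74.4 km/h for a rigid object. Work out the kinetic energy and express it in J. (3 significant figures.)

KE is given directly by: KE = ½mv².
m = 16.1 lb = 7.303 kg; v = 74.4 km/h = 20.67 m/s.
KE = 1560 J

1560 J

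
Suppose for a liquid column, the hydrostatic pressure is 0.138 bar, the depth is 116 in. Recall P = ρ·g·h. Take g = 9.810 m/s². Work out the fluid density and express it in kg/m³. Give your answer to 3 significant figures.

477 kg/m³

Solving P = ρ·g·h for ρ: ρ = P/(g·h).
P = 0.138 bar = 13800 Pa; h = 116 in = 2.946 m; g = 9.810 m/s².
ρ = 477.4 kg/m³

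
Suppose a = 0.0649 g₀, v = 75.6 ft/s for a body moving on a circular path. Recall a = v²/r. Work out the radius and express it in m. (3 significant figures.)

Rearranging: r = v²/a.
a = 0.0649 g₀ = 0.6365 m/s²; v = 75.6 ft/s = 23.04 m/s.
r = 834.3 m

834 m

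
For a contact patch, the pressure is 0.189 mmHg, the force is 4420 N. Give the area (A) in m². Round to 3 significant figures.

175 m²

Solving P = F/A for A: A = F/P.
P = 0.189 mmHg = 25.20 Pa; F = 4420 N.
A = 175.4 m²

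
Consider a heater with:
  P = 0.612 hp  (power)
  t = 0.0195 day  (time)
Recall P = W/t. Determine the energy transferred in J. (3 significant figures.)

7.69×10^5 J

Rearranging P = W/t for W: W = P·t.
P = 0.612 hp = 456.4 W; t = 0.0195 day = 1685 s.
W = 7.689×10^5 J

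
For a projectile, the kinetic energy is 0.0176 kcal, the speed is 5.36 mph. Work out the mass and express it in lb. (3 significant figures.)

Rearranging KE = ½mv² for m: m = 2·KE/v².
KE = 0.0176 kcal = 73.64 J; v = 5.36 mph = 2.396 m/s.
m = 25.65 kg
25.65 kg × (1 lb / 0.4536 kg) = 56.55 lb

56.6 lb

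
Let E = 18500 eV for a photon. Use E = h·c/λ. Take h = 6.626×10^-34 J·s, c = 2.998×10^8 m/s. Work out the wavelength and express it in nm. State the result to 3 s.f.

Rearranging: λ = hc/E.
E = 18500 eV = 2.964×10^-15 J; h = 6.626×10^-34 J·s; c = 2.998×10^8 m/s.
λ = 6.702×10^-11 m
6.702×10^-11 m × (1 nm / 1.000×10^-9 m) = 0.06702 nm

0.0670 nm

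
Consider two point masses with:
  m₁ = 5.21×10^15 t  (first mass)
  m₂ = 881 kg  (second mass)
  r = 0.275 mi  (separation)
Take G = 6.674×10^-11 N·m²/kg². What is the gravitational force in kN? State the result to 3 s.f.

Directly: F = Gm₁m₂/r².
m₁ = 5.21×10^15 t = 5.210×10^18 kg; m₂ = 881 kg; r = 0.275 mi = 442.6 m; G = 6.674×10^-11 N·m²/kg².
F = 1.564×10^6 N
1.564×10^6 N × (1 kN / 1000 N) = 1564 kN

1560 kN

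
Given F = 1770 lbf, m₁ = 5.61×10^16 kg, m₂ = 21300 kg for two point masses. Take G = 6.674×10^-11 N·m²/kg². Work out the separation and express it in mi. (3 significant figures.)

Solving F = G·m₁·m₂/r² for r: r = √(G·m₁m₂/F).
F = 1770 lbf = 7873 N; m₁ = 5.61×10^16 kg; m₂ = 21300 kg; G = 6.674×10^-11 N·m²/kg².
r = 3183 m
3183 m × (1 mi / 1609 m) = 1.978 mi

1.98 mi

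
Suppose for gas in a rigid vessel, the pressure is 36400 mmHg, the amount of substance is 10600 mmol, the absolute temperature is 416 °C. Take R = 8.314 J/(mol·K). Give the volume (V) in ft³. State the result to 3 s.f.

0.442 ft³

From the ideal-gas law: V = nRT/P.
P = 36400 mmHg = 4.853×10^6 Pa; n = 10600 mmol = 10.60 mol; T = 416 °C = 689.1 K; R = 8.314 J/(mol·K).
V = 0.01251 m³
0.01251 m³ × (1 ft³ / 0.02832 m³) = 0.4420 ft³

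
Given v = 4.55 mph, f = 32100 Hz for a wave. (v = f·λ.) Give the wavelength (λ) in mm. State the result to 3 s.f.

0.0634 mm

Solving v = f·λ for λ: λ = v/f.
v = 4.55 mph = 2.034 m/s; f = 32100 Hz.
λ = 6.337×10^-5 m
6.337×10^-5 m × (1 mm / 0.001000 m) = 0.06337 mm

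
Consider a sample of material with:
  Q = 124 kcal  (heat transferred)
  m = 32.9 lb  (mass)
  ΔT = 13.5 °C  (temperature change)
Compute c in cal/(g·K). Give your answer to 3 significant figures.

Solving Q = m·c·ΔT for c: c = Q/(m·ΔT).
Q = 124 kcal = 5.188×10^5 J; m = 32.9 lb = 14.92 kg; ΔT = 13.5 °C = 13.50 K.
c = 2575 J/(kg·K)
2575 J/(kg·K) × (1 cal/(g·K) / 4184 J/(kg·K)) = 0.6155 cal/(g·K)

0.615 cal/(g·K)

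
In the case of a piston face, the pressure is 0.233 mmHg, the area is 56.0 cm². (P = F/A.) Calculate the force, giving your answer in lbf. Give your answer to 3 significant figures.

Rearranging P = F/A for F: F = P·A.
P = 0.233 mmHg = 31.06 Pa; A = 56.0 cm² = 0.005600 m².
F = 0.1740 N
0.1740 N × (1 lbf / 4.448 N) = 0.03911 lbf

0.0391 lbf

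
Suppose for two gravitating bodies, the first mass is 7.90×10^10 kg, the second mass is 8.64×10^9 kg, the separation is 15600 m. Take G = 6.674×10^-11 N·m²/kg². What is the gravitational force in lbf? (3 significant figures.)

From Newton's law of gravitation: F = Gm₁m₂/r².
m₁ = 7.90×10^10 kg; m₂ = 8.64×10^9 kg; r = 15600 m; G = 6.674×10^-11 N·m²/kg².
F = 187.2 N  (the unit combination reduces to kg·m/s² = N)
187.2 N × (1 lbf / 4.448 N) = 42.08 lbf

42.1 lbf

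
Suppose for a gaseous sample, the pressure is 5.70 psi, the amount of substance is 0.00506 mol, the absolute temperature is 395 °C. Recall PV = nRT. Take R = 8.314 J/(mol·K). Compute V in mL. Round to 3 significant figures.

From the ideal-gas law: V = nRT/P.
P = 5.70 psi = 39300 Pa; n = 0.00506 mol; T = 395 °C = 668.1 K; R = 8.314 J/(mol·K).
V = 7.152×10^-4 m³
7.152×10^-4 m³ × (1 mL / 1.000×10^-6 m³) = 715.2 mL

715 mL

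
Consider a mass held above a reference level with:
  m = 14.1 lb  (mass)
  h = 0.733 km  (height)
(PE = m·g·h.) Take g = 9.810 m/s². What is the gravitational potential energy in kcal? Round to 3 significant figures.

11.0 kcal

Directly: PE = mgh.
m = 14.1 lb = 6.396 kg; h = 0.733 km = 733.0 m; g = 9.810 m/s².
PE = 45989 J  (the unit combination reduces to kg·m²/s² = J)
45989 J × (1 kcal / 4184 J) = 10.99 kcal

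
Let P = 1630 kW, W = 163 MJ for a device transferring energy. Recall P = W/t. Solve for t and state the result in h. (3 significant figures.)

0.0278 h

Rearranging P = W/t for t: t = W/P.
P = 1630 kW = 1.630×10^6 W; W = 163 MJ = 1.630×10^8 J.
t = 100.0 s
100.0 s × (1 h / 3600 s) = 0.02778 h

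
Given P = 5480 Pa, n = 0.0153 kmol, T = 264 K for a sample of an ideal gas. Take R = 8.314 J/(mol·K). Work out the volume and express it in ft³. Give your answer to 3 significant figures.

216 ft³

Rearranging PV = nRT for V: V = nRT/P.
P = 5480 Pa; n = 0.0153 kmol = 15.30 mol; T = 264 K; R = 8.314 J/(mol·K).
V = 6.128 m³
6.128 m³ × (1 ft³ / 0.02832 m³) = 216.4 ft³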